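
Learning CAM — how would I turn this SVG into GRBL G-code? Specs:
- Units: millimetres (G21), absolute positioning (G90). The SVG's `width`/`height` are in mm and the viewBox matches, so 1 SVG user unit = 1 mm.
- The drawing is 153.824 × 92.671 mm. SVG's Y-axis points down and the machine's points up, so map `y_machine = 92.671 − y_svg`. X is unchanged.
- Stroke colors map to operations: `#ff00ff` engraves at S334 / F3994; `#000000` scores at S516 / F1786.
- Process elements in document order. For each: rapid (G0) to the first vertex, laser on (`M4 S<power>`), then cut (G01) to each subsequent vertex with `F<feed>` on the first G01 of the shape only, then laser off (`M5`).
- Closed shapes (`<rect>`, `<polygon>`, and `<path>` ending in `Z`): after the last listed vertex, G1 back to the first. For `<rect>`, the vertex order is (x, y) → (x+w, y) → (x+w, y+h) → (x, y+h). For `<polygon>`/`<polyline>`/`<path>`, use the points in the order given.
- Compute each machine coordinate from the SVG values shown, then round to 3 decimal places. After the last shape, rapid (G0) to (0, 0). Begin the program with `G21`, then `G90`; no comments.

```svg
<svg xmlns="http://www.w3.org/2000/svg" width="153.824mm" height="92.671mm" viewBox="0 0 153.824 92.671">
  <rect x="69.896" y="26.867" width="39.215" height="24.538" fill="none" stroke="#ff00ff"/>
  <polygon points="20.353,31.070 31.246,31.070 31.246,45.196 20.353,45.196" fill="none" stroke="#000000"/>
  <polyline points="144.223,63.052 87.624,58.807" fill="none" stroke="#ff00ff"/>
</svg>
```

viewBox `0 0 153.824 92.671` with mm width/height → 1 unit = 1 mm. Flip: y_m = 92.671 − y_svg.

**Shape 1** — `<rect>` rectangle, stroke `#ff00ff` → engrave (S334, F3994). Machine vertices: (69.896,65.804) → (109.111,65.804) → (109.111,41.266) → (69.896,41.266) → (69.896,65.804). Closed: final G1 returns to the first vertex.

**Shape 2** — `<polygon>` rectangle, stroke `#000000` → score (S516, F1786). Machine vertices: (20.353,61.601) → (31.246,61.601) → (31.246,47.475) → (20.353,47.475) → (20.353,61.601). Closed: final G1 returns to the first vertex.

**Shape 3** — `<polyline>` line segment, stroke `#ff00ff` → engrave (S334, F3994). Machine vertices: (144.223,29.619) → (87.624,33.864). Open path.

G21
G90
G0 X69.896 Y65.804
M4 S334
G01 X109.111 Y65.804 F3994
G01 X109.111 Y41.266
G01 X69.896 Y41.266
G01 X69.896 Y65.804
M5
G0 X20.353 Y61.601
M4 S516
G01 X31.246 Y61.601 F1786
G01 X31.246 Y47.475
G01 X20.353 Y47.475
G01 X20.353 Y61.601
M5
G0 X144.223 Y29.619
M4 S334
G01 X87.624 Y33.864 F3994
M5
G0 X0.000 Y0.000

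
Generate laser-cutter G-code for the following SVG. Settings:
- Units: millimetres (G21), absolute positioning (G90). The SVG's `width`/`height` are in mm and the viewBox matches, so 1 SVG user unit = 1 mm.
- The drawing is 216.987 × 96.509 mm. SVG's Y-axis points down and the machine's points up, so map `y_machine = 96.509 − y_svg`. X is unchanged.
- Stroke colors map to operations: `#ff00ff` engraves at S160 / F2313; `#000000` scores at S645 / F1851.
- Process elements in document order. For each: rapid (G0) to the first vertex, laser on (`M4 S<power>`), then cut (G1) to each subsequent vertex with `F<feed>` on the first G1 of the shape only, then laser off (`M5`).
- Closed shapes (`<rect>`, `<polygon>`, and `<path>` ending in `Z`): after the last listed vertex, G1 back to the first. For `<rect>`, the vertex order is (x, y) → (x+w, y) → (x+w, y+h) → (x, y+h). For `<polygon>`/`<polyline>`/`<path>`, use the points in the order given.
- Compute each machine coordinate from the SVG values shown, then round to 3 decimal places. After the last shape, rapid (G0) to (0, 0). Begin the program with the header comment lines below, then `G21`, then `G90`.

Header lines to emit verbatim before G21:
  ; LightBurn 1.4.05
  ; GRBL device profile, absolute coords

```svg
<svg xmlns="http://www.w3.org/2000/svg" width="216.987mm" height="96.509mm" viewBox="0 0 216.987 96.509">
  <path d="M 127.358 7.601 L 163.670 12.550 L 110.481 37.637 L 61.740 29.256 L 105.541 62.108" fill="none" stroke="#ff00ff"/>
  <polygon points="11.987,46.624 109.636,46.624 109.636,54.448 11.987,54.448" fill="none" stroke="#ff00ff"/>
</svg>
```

1 u = 1 mm; y_m = 96.509 − y.

[1] `<path>` open polyline, #ff00ff→engrave S160 F2313: (127.358,88.908) → (163.670,83.959) → (110.481,58.872) → (61.740,67.253) → (105.541,34.401)

[2] `<polygon>` rectangle, #ff00ff→engrave S160 F2313: (11.987,49.885) → (109.636,49.885) → (109.636,42.061) → (11.987,42.061) → (11.987,49.885) (closed)

; LightBurn 1.4.05
; GRBL device profile, absolute coords
G21
G90
G0 X127.358 Y88.908
M4 S160
G1 X163.670 Y83.959 F2313
G1 X110.481 Y58.872
G1 X61.740 Y67.253
G1 X105.541 Y34.401
M5
G0 X11.987 Y49.885
M4 S160
G1 X109.636 Y49.885 F2313
G1 X109.636 Y42.061
G1 X11.987 Y42.061
G1 X11.987 Y49.885
M5
G0 X0.000 Y0.000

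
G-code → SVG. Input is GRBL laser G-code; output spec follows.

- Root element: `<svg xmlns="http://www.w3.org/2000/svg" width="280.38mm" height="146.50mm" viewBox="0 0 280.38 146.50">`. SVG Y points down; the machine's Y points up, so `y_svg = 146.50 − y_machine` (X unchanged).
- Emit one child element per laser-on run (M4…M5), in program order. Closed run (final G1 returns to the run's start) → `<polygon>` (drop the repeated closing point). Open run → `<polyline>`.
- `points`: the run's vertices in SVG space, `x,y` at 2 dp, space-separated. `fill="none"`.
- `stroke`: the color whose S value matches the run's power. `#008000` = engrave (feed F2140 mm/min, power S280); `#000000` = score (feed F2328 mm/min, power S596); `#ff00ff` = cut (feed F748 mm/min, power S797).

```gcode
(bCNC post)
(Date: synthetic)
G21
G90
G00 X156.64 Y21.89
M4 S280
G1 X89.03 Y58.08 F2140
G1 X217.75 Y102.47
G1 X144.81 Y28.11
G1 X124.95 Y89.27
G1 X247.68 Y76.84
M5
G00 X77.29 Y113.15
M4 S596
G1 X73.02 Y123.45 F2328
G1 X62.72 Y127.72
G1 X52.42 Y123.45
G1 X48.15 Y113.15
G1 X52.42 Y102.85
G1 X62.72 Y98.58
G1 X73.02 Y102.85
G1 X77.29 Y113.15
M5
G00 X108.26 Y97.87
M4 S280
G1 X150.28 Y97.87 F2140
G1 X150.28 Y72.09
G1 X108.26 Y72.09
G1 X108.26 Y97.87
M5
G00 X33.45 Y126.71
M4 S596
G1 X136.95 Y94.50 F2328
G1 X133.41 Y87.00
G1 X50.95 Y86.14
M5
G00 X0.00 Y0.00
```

Each laser-on run becomes one SVG element. Flip Y back into SVG space with y_svg = 146.50 − y_machine.

Run 1: S280 ⇒ engrave layer `#008000`. The run is open, so emit a `<polyline>` with points (Y-flipped): 156.64,124.61 89.03,88.42 217.75,44.03 144.81,118.39 124.95,57.23 247.68,69.66.

Run 2: S596 ⇒ score layer `#000000`. The run returns to its start, so emit a `<polygon>` with points (Y-flipped): 77.29,33.35 73.02,23.05 62.72,18.78 52.42,23.05 48.15,33.35 52.42,43.65 62.72,47.92 73.02,43.65.

Run 3: the run's S280 means `#008000` (engrave). The run returns to its start, so emit a `<polygon>` with points (Y-flipped): 108.26,48.63 150.28,48.63 150.28,74.41 108.26,74.41.

Run 4: S596 ⇒ score layer `#000000`. The run is open, so emit a `<polyline>` with points (Y-flipped): 33.45,19.79 136.95,52.00 133.41,59.50 50.95,60.36.

<svg xmlns="http://www.w3.org/2000/svg" width="280.38mm" height="146.50mm" viewBox="0 0 280.38 146.50">
  <polyline points="156.64,124.61 89.03,88.42 217.75,44.03 144.81,118.39 124.95,57.23 247.68,69.66" fill="none" stroke="#008000"/>
  <polygon points="77.29,33.35 73.02,23.05 62.72,18.78 52.42,23.05 48.15,33.35 52.42,43.65 62.72,47.92 73.02,43.65" fill="none" stroke="#000000"/>
  <polygon points="108.26,48.63 150.28,48.63 150.28,74.41 108.26,74.41" fill="none" stroke="#008000"/>
  <polyline points="33.45,19.79 136.95,52.00 133.41,59.50 50.95,60.36" fill="none" stroke="#000000"/>
</svg>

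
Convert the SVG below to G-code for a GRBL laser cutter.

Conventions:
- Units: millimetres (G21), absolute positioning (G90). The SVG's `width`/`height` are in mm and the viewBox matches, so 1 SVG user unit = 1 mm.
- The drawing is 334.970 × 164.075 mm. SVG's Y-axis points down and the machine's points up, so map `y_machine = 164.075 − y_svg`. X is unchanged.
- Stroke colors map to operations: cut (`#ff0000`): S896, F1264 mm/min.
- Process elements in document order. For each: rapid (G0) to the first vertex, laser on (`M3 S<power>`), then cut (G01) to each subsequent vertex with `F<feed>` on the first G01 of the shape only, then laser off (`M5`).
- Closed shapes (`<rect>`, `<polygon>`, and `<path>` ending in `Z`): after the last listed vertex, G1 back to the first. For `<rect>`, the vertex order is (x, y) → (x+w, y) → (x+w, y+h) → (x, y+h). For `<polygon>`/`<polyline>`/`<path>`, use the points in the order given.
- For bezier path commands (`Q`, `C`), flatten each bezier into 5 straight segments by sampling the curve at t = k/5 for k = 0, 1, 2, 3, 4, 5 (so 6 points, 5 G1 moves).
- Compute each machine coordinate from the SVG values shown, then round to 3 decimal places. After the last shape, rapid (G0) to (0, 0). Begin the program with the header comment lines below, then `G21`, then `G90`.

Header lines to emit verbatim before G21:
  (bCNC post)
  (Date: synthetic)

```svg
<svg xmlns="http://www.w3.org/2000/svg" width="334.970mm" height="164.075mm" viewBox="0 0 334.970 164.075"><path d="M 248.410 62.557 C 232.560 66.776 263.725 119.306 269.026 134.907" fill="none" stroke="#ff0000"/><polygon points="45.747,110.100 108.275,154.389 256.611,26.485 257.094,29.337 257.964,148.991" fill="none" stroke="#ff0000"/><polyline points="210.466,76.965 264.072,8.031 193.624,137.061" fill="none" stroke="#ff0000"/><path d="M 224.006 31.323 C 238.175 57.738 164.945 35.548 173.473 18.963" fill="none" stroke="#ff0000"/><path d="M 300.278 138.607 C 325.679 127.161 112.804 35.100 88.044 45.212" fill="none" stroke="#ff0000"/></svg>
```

1 u = 1 mm; y_m = 164.075 − y.

[1] `<path>` cubic bezier, #ff0000→cut S896 F1264: (248.410,101.518) → (243.959,93.871) → (247.293,78.721) → (254.914,60.160) → (263.325,42.278) → (269.026,29.168)

[2] `<polygon>` closed polygon, #ff0000→cut S896 F1264: (45.747,53.975) → (108.275,9.686) → (256.611,137.590) → (257.094,134.738) → (257.964,15.084) → (45.747,53.975) (closed)

[3] `<polyline>` open polyline, #ff0000→cut S896 F1264: (210.466,87.110) → (264.072,156.044) → (193.624,27.014)

[4] `<path>` cubic bezier, #ff0000→cut S896 F1264: (224.006,132.752) → (223.373,122.302) → (209.883,120.915) → (191.657,125.989) → (176.814,134.922) → (173.473,145.112)

[5] `<path>` cubic bezier, #ff0000→cut S896 F1264: (300.278,25.468) → (290.337,40.547) → (243.676,66.200) → (180.762,93.653) → (122.063,114.132) → (88.044,118.863)

(bCNC post)
(Date: synthetic)
G21
G90
G0 X248.410 Y101.518
M3 S896
G01 X243.959 Y93.871 F1264
G01 X247.293 Y78.721
G01 X254.914 Y60.160
G01 X263.325 Y42.278
G01 X269.026 Y29.168
M5
G0 X45.747 Y53.975
M3 S896
G01 X108.275 Y9.686 F1264
G01 X256.611 Y137.590
G01 X257.094 Y134.738
G01 X257.964 Y15.084
G01 X45.747 Y53.975
M5
G0 X210.466 Y87.110
M3 S896
G01 X264.072 Y156.044 F1264
G01 X193.624 Y27.014
M5
G0 X224.006 Y132.752
M3 S896
G01 X223.373 Y122.302 F1264
G01 X209.883 Y120.915
G01 X191.657 Y125.989
G01 X176.814 Y134.922
G01 X173.473 Y145.112
M5
G0 X300.278 Y25.468
M3 S896
G01 X290.337 Y40.547 F1264
G01 X243.676 Y66.200
G01 X180.762 Y93.653
G01 X122.063 Y114.132
G01 X88.044 Y118.863
M5
G0 X0.000 Y0.000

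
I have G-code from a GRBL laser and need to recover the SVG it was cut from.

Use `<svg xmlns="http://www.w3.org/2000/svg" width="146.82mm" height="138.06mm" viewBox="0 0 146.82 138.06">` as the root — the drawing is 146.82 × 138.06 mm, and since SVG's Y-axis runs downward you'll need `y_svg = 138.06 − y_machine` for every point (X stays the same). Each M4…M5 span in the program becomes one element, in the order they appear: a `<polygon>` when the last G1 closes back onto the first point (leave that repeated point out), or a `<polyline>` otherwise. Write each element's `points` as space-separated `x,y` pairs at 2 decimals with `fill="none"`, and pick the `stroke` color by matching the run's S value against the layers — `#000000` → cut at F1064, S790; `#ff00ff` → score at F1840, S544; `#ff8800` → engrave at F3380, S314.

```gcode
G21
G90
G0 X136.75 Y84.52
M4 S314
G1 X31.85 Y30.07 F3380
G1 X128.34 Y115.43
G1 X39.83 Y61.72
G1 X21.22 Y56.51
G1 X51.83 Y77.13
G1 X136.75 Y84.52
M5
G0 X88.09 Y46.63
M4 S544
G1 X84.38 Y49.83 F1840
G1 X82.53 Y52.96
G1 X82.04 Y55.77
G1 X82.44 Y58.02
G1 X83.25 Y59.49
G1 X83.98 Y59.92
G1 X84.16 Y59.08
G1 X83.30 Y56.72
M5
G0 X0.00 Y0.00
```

Each laser-on run becomes one SVG element. Flip Y back into SVG space with y_svg = 138.06 − y_machine.

Run 1: S314 ⇒ engrave layer `#ff8800`. The run returns to its start, so emit a `<polygon>` with points (Y-flipped): 136.75,53.54 31.85,107.99 128.34,22.63 39.83,76.34 21.22,81.55 51.83,60.93.

Run 2: S544 ⇒ score layer `#ff00ff`. The run is open, so emit a `<polyline>` with points (Y-flipped): 88.09,91.43 84.38,88.23 82.53,85.10 82.04,82.29 82.44,80.04 83.25,78.57 83.98,78.14 84.16,78.98 83.30,81.34.

<svg xmlns="http://www.w3.org/2000/svg" width="146.82mm" height="138.06mm" viewBox="0 0 146.82 138.06">
  <polygon points="136.75,53.54 31.85,107.99 128.34,22.63 39.83,76.34 21.22,81.55 51.83,60.93" fill="none" stroke="#ff8800"/>
  <polyline points="88.09,91.43 84.38,88.23 82.53,85.10 82.04,82.29 82.44,80.04 83.25,78.57 83.98,78.14 84.16,78.98 83.30,81.34" fill="none" stroke="#ff00ff"/>
</svg>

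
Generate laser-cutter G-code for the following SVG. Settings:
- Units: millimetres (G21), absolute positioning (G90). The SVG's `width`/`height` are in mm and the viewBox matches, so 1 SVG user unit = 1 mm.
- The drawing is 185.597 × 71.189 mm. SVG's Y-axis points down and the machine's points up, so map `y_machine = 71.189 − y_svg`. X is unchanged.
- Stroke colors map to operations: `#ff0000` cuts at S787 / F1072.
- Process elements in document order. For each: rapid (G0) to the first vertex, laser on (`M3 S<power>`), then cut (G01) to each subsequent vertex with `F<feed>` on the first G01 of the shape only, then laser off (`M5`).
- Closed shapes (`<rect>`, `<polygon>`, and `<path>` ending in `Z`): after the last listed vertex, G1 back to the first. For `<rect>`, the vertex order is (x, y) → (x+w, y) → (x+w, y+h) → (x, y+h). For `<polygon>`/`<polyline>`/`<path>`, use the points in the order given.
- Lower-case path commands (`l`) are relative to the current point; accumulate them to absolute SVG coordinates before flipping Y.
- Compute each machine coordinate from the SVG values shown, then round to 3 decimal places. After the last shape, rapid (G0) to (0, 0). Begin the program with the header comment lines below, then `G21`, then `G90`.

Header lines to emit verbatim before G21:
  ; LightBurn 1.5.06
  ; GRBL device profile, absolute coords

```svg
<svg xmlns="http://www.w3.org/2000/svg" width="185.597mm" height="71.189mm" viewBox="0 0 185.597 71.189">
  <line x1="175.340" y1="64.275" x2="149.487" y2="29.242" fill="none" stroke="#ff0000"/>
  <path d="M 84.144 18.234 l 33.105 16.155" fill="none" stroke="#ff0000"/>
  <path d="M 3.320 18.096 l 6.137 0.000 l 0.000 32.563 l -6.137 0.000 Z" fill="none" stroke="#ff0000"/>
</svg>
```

1 u = 1 mm; y_m = 71.189 − y.

[1] `<line>` line segment, #ff0000→cut S787 F1072: (175.340,6.914) → (149.487,41.947)

[2] `<path>` line segment, #ff0000→cut S787 F1072: (84.144,52.955) → (117.249,36.800)

[3] `<path>` rectangle, #ff0000→cut S787 F1072: (3.320,53.093) → (9.457,53.093) → (9.457,20.530) → (3.320,20.530) → (3.320,53.093) (closed)

; LightBurn 1.5.06
; GRBL device profile, absolute coords
G21
G90
G0 X175.340 Y6.914
M3 S787
G01 X149.487 Y41.947 F1072
M5
G0 X84.144 Y52.955
M3 S787
G01 X117.249 Y36.800 F1072
M5
G0 X3.320 Y53.093
M3 S787
G01 X9.457 Y53.093 F1072
G01 X9.457 Y20.530
G01 X3.320 Y20.530
G01 X3.320 Y53.093
M5
G0 X0.000 Y0.000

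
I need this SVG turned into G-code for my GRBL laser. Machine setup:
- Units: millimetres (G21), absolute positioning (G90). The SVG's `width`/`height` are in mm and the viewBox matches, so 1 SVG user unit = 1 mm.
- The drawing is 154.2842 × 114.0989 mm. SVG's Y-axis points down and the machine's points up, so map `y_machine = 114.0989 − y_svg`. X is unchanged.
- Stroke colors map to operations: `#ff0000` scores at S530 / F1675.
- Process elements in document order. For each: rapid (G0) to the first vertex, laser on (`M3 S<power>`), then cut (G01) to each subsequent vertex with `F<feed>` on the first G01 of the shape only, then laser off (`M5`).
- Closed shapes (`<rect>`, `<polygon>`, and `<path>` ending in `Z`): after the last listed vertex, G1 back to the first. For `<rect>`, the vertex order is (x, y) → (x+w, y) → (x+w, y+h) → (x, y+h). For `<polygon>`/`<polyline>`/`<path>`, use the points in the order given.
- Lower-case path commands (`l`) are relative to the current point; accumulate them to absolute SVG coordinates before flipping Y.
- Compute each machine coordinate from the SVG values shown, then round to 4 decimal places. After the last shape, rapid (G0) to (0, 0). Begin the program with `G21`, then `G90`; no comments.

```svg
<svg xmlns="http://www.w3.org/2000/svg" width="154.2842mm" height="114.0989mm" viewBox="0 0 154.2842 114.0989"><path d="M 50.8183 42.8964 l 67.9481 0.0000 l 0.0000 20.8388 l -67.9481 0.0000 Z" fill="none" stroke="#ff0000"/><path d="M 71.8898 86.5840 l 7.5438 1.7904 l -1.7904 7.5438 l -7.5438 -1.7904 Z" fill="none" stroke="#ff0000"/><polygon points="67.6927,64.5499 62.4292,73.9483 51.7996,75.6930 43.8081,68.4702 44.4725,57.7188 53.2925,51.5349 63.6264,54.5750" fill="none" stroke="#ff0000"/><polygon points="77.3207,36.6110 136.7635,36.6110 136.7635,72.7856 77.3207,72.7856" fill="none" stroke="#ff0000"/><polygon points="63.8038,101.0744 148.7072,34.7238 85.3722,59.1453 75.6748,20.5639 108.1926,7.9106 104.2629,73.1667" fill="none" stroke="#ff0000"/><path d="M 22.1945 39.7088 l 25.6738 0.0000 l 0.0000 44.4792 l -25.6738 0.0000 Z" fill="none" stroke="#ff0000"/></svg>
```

G21
G90
G0 X50.8183 Y71.2025
M3 S530
G01 X118.7664 Y71.2025 F1675
G01 X118.7664 Y50.3637
G01 X50.8183 Y50.3637
G01 X50.8183 Y71.2025
M5
G0 X71.8898 Y27.5149
M3 S530
G01 X79.4336 Y25.7245 F1675
G01 X77.6432 Y18.1807
G01 X70.0994 Y19.9711
G01 X71.8898 Y27.5149
M5
G0 X67.6927 Y49.5490
M3 S530
G01 X62.4292 Y40.1506 F1675
G01 X51.7996 Y38.4059
G01 X43.8081 Y45.6287
G01 X44.4725 Y56.3801
G01 X53.2925 Y62.5640
G01 X63.6264 Y59.5239
G01 X67.6927 Y49.5490
M5
G0 X77.3207 Y77.4879
M3 S530
G01 X136.7635 Y77.4879 F1675
G01 X136.7635 Y41.3133
G01 X77.3207 Y41.3133
G01 X77.3207 Y77.4879
M5
G0 X63.8038 Y13.0245
M3 S530
G01 X148.7072 Y79.3751 F1675
G01 X85.3722 Y54.9536
G01 X75.6748 Y93.5350
G01 X108.1926 Y106.1883
G01 X104.2629 Y40.9322
G01 X63.8038 Y13.0245
M5
G0 X22.1945 Y74.3901
M3 S530
G01 X47.8683 Y74.3901 F1675
G01 X47.8683 Y29.9109
G01 X22.1945 Y29.9109
G01 X22.1945 Y74.3901
M5
G0 X0.0000 Y0.0000

1 u = 1 mm; y_m = 114.0989 − y.

[1] `<path>` rectangle, #ff0000→score S530 F1675: (50.8183,71.2025) → (118.7664,71.2025) → (118.7664,50.3637) → (50.8183,50.3637) → (50.8183,71.2025) (closed)

[2] `<path>` regular polygon, #ff0000→score S530 F1675: (71.8898,27.5149) → (79.4336,25.7245) → (77.6432,18.1807) → (70.0994,19.9711) → (71.8898,27.5149) (closed)

[3] `<polygon>` regular polygon, #ff0000→score S530 F1675: (67.6927,49.5490) → (62.4292,40.1506) → (51.7996,38.4059) → (43.8081,45.6287) → (44.4725,56.3801) → (53.2925,62.5640) → (63.6264,59.5239) → (67.6927,49.5490) (closed)

[4] `<polygon>` rectangle, #ff0000→score S530 F1675: (77.3207,77.4879) → (136.7635,77.4879) → (136.7635,41.3133) → (77.3207,41.3133) → (77.3207,77.4879) (closed)

[5] `<polygon>` closed polygon, #ff0000→score S530 F1675: (63.8038,13.0245) → (148.7072,79.3751) → (85.3722,54.9536) → (75.6748,93.5350) → (108.1926,106.1883) → (104.2629,40.9322) → (63.8038,13.0245) (closed)

[6] `<path>` rectangle, #ff0000→score S530 F1675: (22.1945,74.3901) → (47.8683,74.3901) → (47.8683,29.9109) → (22.1945,29.9109) → (22.1945,74.3901) (closed)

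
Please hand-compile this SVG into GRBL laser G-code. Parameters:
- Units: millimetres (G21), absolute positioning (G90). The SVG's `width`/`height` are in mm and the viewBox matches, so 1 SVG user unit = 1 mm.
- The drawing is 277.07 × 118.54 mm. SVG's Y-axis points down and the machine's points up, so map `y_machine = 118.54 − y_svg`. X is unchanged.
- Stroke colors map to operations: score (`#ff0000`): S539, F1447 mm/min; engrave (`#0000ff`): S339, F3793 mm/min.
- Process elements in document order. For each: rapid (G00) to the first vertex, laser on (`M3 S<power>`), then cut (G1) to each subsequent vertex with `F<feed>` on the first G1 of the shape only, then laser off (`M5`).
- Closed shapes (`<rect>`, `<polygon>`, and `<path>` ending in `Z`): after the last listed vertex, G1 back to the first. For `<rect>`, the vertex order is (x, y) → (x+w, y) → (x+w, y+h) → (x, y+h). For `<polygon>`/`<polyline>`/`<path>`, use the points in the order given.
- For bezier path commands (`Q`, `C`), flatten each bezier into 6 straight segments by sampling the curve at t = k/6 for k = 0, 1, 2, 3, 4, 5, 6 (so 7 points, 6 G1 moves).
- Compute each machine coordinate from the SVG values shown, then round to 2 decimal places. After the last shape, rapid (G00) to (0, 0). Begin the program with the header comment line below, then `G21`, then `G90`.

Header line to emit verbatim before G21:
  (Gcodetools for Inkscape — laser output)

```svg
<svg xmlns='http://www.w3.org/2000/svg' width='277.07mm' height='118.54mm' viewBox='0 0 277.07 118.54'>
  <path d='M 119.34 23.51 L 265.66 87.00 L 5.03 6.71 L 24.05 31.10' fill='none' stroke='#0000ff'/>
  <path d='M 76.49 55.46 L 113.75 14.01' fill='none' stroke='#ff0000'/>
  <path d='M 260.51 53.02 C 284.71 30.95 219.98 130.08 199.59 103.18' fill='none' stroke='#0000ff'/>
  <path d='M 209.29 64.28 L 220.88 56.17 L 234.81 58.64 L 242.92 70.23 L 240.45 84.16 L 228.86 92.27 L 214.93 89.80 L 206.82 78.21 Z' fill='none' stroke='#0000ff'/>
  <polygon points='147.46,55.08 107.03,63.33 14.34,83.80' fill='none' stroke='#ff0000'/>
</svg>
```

viewBox `0 0 277.07 118.54` with mm width/height → 1 unit = 1 mm. Flip: y_m = 118.54 − y_svg.

**Shape 1** — `<path>` open polyline, stroke `#0000ff` → engrave (S339, F3793). Machine vertices: (119.34,95.03) → (265.66,31.54) → (5.03,111.83) → (24.05,87.44). Open path.

**Shape 2** — `<path>` line segment, stroke `#ff0000` → score (S539, F1447). Machine vertices: (76.49,63.08) → (113.75,104.53). Open path.

**Shape 3** — `<path>` cubic bezier, stroke `#0000ff` → engrave (S339, F3793). Control points (SVG): P0=(260.51,53.02), P1=(284.71,30.95), P2=(219.98,130.08), P3=(199.59,103.18); sampled at t=k/6. Machine vertices: (260.51,65.52) → (265.82,67.60) → (260.00,56.35) → (246.77,38.63) → (229.82,21.31) → (212.86,11.27) → (199.59,15.36). Open path.

**Shape 4** — `<path>` regular polygon, stroke `#0000ff` → engrave (S339, F3793). Machine vertices: (209.29,54.26) → (220.88,62.37) → (234.81,59.90) → (242.92,48.31) → (240.45,34.38) → (228.86,26.27) → (214.93,28.74) → (206.82,40.33) → (209.29,54.26). Closed: final G1 returns to the first vertex.

**Shape 5** — `<polygon>` closed polygon, stroke `#ff0000` → score (S539, F1447). Machine vertices: (147.46,63.46) → (107.03,55.21) → (14.34,34.74) → (147.46,63.46). Closed: final G1 returns to the first vertex.

(Gcodetools for Inkscape — laser output)
G21
G90
G00 X119.34 Y95.03
M3 S339
G1 X265.66 Y31.54 F3793
G1 X5.03 Y111.83
G1 X24.05 Y87.44
M5
G00 X76.49 Y63.08
M3 S539
G1 X113.75 Y104.53 F1447
M5
G00 X260.51 Y65.52
M3 S339
G1 X265.82 Y67.60 F3793
G1 X260.00 Y56.35
G1 X246.77 Y38.63
G1 X229.82 Y21.31
G1 X212.86 Y11.27
G1 X199.59 Y15.36
M5
G00 X209.29 Y54.26
M3 S339
G1 X220.88 Y62.37 F3793
G1 X234.81 Y59.90
G1 X242.92 Y48.31
G1 X240.45 Y34.38
G1 X228.86 Y26.27
G1 X214.93 Y28.74
G1 X206.82 Y40.33
G1 X209.29 Y54.26
M5
G00 X147.46 Y63.46
M3 S539
G1 X107.03 Y55.21 F1447
G1 X14.34 Y34.74
G1 X147.46 Y63.46
M5
G00 X0.00 Y0.00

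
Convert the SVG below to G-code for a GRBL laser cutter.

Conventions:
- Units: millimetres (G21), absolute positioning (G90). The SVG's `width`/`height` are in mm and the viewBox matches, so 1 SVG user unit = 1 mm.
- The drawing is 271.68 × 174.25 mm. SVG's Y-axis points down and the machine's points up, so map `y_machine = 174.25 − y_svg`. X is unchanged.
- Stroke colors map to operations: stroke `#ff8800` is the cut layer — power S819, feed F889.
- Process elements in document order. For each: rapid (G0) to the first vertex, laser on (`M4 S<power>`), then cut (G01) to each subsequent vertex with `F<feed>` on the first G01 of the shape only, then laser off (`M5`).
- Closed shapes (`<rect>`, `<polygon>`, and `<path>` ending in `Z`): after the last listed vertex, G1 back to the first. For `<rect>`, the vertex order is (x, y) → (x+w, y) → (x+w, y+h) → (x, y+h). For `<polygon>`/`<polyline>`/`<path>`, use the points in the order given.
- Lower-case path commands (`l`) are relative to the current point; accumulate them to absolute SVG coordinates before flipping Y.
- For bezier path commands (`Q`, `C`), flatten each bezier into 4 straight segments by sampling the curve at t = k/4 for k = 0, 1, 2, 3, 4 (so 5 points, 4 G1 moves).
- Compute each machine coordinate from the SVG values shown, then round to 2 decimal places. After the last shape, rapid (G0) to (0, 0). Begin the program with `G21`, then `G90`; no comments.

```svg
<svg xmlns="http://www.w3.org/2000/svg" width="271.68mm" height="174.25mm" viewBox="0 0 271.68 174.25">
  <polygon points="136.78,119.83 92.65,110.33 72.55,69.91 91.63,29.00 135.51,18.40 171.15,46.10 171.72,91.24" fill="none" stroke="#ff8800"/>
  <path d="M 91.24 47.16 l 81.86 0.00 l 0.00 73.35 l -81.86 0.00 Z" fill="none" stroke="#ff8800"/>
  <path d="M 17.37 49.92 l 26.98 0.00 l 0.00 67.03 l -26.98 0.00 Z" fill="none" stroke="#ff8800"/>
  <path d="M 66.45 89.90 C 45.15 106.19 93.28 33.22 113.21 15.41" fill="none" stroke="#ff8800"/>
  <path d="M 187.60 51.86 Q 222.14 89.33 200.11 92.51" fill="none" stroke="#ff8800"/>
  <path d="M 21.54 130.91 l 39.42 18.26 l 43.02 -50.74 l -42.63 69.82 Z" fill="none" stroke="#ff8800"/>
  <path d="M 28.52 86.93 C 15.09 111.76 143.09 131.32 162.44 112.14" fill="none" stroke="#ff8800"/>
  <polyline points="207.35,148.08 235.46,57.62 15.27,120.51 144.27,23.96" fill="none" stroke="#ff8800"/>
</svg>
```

viewBox `0 0 271.68 174.25` with mm width/height → 1 unit = 1 mm. Flip: y_m = 174.25 − y_svg.

**Shape 1** — `<polygon>` regular polygon, stroke `#ff8800` → cut (S819, F889). Machine vertices: (136.78,54.42) → (92.65,63.92) → (72.55,104.34) → (91.63,145.25) → (135.51,155.85) → (171.15,128.15) → (171.72,83.01) → (136.78,54.42). Closed: final G1 returns to the first vertex.

**Shape 2** — `<path>` rectangle, stroke `#ff8800` → cut (S819, F889). Machine vertices: (91.24,127.09) → (173.10,127.09) → (173.10,53.74) → (91.24,53.74) → (91.24,127.09). Closed: final G1 returns to the first vertex.

**Shape 3** — `<path>` rectangle, stroke `#ff8800` → cut (S819, F889). Machine vertices: (17.37,124.33) → (44.35,124.33) → (44.35,57.30) → (17.37,57.30) → (17.37,124.33). Closed: final G1 returns to the first vertex.

**Shape 4** — `<path>` cubic bezier, stroke `#ff8800` → cut (S819, F889). Control points (SVG): P0=(66.45,89.90), P1=(45.15,106.19), P2=(93.28,33.22), P3=(113.21,15.41); sampled at t=k/4. Machine vertices: (66.45,84.35) → (61.97,86.61) → (74.37,108.81) → (94.50,137.40) → (113.21,158.84). Open path.

**Shape 5** — `<path>` quadratic bezier, stroke `#ff8800` → cut (S819, F889). Control points (SVG): P0=(187.60,51.86), P1=(222.14,89.33), P2=(200.11,92.51); sampled at t=k/4. Machine vertices: (187.60,122.39) → (201.33,105.80) → (208.00,93.49) → (207.59,85.47) → (200.11,81.74). Open path.

**Shape 6** — `<path>` closed polygon, stroke `#ff8800` → cut (S819, F889). Machine vertices: (21.54,43.34) → (60.96,25.08) → (103.98,75.82) → (61.35,6.00) → (21.54,43.34). Closed: final G1 returns to the first vertex.

**Shape 7** — `<path>` cubic bezier, stroke `#ff8800` → cut (S819, F889). Control points (SVG): P0=(28.52,86.93), P1=(15.09,111.76), P2=(143.09,131.32), P3=(162.44,112.14); sampled at t=k/4. Machine vertices: (28.52,87.32) → (41.06,70.21) → (83.19,58.21) → (131.46,54.47) → (162.44,62.11). Open path.

**Shape 8** — `<polyline>` open polyline, stroke `#ff8800` → cut (S819, F889). Machine vertices: (207.35,26.17) → (235.46,116.63) → (15.27,53.74) → (144.27,150.29). Open path.

G21
G90
G0 X136.78 Y54.42
M4 S819
G01 X92.65 Y63.92 F889
G01 X72.55 Y104.34
G01 X91.63 Y145.25
G01 X135.51 Y155.85
G01 X171.15 Y128.15
G01 X171.72 Y83.01
G01 X136.78 Y54.42
M5
G0 X91.24 Y127.09
M4 S819
G01 X173.10 Y127.09 F889
G01 X173.10 Y53.74
G01 X91.24 Y53.74
G01 X91.24 Y127.09
M5
G0 X17.37 Y124.33
M4 S819
G01 X44.35 Y124.33 F889
G01 X44.35 Y57.30
G01 X17.37 Y57.30
G01 X17.37 Y124.33
M5
G0 X66.45 Y84.35
M4 S819
G01 X61.97 Y86.61 F889
G01 X74.37 Y108.81
G01 X94.50 Y137.40
G01 X113.21 Y158.84
M5
G0 X187.60 Y122.39
M4 S819
G01 X201.33 Y105.80 F889
G01 X208.00 Y93.49
G01 X207.59 Y85.47
G01 X200.11 Y81.74
M5
G0 X21.54 Y43.34
M4 S819
G01 X60.96 Y25.08 F889
G01 X103.98 Y75.82
G01 X61.35 Y6.00
G01 X21.54 Y43.34
M5
G0 X28.52 Y87.32
M4 S819
G01 X41.06 Y70.21 F889
G01 X83.19 Y58.21
G01 X131.46 Y54.47
G01 X162.44 Y62.11
M5
G0 X207.35 Y26.17
M4 S819
G01 X235.46 Y116.63 F889
G01 X15.27 Y53.74
G01 X144.27 Y150.29
M5
G0 X0.00 Y0.00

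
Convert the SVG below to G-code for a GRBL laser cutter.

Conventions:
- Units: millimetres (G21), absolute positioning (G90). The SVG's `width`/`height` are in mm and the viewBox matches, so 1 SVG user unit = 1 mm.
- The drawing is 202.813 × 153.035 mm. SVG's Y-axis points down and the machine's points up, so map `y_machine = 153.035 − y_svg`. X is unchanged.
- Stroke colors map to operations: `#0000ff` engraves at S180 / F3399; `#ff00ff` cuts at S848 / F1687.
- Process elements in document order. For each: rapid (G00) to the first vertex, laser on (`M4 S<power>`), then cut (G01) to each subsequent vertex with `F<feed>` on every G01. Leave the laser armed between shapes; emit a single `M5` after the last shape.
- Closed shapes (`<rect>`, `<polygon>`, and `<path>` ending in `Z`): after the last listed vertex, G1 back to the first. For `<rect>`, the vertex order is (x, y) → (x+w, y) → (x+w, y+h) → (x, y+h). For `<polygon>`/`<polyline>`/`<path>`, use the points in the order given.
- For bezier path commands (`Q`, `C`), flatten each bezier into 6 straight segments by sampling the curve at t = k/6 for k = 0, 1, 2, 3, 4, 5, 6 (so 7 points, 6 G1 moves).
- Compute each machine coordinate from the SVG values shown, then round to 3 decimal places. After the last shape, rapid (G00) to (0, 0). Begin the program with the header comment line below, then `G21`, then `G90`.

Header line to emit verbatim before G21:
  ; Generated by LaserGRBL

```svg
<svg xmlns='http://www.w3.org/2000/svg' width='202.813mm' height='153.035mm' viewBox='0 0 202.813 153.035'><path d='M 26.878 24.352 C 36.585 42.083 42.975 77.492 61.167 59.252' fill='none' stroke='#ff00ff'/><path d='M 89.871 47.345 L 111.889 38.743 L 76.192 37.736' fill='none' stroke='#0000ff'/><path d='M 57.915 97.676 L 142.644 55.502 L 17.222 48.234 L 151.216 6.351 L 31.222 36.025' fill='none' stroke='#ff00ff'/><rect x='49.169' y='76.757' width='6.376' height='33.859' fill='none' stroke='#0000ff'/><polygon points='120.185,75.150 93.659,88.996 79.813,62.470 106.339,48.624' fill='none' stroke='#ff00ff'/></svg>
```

Since the viewBox matches the mm dimensions, user units are millimetres directly. The only transform is the Y-flip y_m = 153.035 − y_svg.

Shape 1 is a cubic bezier drawn with `<path>`. Its stroke #ff00ff means cut at S848, F1687. After flipping Y the toolpath is (26.878,128.683) → (31.525,118.675) → (36.039,107.701) → (40.841,97.744) → (46.349,90.784) → (52.985,88.804) → (61.167,93.783).

Shape 2 is a open polyline drawn with `<path>`. Its stroke #0000ff means engrave at S180, F3399. After flipping Y the toolpath is (89.871,105.690) → (111.889,114.292) → (76.192,115.299).

Shape 3 is a open polyline drawn with `<path>`. Its stroke #ff00ff means cut at S848, F1687. After flipping Y the toolpath is (57.915,55.359) → (142.644,97.533) → (17.222,104.801) → (151.216,146.684) → (31.222,117.010).

Shape 4 is a rectangle drawn with `<rect>`. Its stroke #0000ff means engrave at S180, F3399. After flipping Y the toolpath is (49.169,76.278) → (55.545,76.278) → (55.545,42.419) → (49.169,42.419) → (49.169,76.278), returning to the start.

Shape 5 is a regular polygon drawn with `<polygon>`. Its stroke #ff00ff means cut at S848, F1687. After flipping Y the toolpath is (120.185,77.885) → (93.659,64.039) → (79.813,90.565) → (106.339,104.411) → (120.185,77.885), returning to the start.

; Generated by LaserGRBL
G21
G90
G00 X26.878 Y128.683
M4 S848
G01 X31.525 Y118.675 F1687
G01 X36.039 Y107.701 F1687
G01 X40.841 Y97.744 F1687
G01 X46.349 Y90.784 F1687
G01 X52.985 Y88.804 F1687
G01 X61.167 Y93.783 F1687
G00 X89.871 Y105.690
M4 S180
G01 X111.889 Y114.292 F3399
G01 X76.192 Y115.299 F3399
G00 X57.915 Y55.359
M4 S848
G01 X142.644 Y97.533 F1687
G01 X17.222 Y104.801 F1687
G01 X151.216 Y146.684 F1687
G01 X31.222 Y117.010 F1687
G00 X49.169 Y76.278
M4 S180
G01 X55.545 Y76.278 F3399
G01 X55.545 Y42.419 F3399
G01 X49.169 Y42.419 F3399
G01 X49.169 Y76.278 F3399
G00 X120.185 Y77.885
M4 S848
G01 X93.659 Y64.039 F1687
G01 X79.813 Y90.565 F1687
G01 X106.339 Y104.411 F1687
G01 X120.185 Y77.885 F1687
M5
G00 X0.000 Y0.000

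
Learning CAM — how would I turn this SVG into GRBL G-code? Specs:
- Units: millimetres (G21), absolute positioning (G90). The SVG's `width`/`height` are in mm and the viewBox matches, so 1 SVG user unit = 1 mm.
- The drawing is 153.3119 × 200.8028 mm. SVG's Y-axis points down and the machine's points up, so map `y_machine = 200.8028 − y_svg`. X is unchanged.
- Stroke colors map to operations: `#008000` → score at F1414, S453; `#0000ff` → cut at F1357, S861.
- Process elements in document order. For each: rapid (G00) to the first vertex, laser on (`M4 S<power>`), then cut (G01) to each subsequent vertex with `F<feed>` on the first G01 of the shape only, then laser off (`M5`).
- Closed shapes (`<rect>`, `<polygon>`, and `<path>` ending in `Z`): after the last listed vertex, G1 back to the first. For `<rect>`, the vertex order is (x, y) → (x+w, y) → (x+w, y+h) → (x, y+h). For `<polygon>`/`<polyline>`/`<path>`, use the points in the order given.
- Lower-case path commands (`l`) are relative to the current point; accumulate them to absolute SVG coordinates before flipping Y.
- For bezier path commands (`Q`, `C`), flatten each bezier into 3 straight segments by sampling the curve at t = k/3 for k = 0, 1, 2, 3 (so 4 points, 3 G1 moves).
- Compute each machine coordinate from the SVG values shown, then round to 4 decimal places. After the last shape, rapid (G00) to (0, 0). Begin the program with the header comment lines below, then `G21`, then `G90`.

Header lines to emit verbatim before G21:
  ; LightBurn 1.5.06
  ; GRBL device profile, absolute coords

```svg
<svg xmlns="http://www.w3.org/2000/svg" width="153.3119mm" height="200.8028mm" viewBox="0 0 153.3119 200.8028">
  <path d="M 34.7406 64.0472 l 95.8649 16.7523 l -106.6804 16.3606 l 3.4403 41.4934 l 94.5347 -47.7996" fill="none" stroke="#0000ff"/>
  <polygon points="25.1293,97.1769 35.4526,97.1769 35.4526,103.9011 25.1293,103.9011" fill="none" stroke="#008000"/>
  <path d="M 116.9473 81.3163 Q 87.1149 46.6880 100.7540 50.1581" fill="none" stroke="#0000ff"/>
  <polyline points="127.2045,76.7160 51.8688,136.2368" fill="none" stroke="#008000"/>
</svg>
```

viewBox `0 0 153.3119 200.8028` with mm width/height → 1 unit = 1 mm. Flip: y_m = 200.8028 − y_svg.

**Shape 1** — `<path>` open polyline, stroke `#0000ff` → cut (S861, F1357). Machine vertices: (34.7406,136.7556) → (130.6055,120.0033) → (23.9251,103.6427) → (27.3654,62.1493) → (121.9001,109.9489). Open path.

**Shape 2** — `<polygon>` rectangle, stroke `#008000` → score (S453, F1414). Machine vertices: (25.1293,103.6259) → (35.4526,103.6259) → (35.4526,96.9017) → (25.1293,96.9017) → (25.1293,103.6259). Closed: final G1 returns to the first vertex.

**Shape 3** — `<path>` quadratic bezier, stroke `#0000ff` → cut (S861, F1357). Control points (SVG): P0=(116.9473,81.3163), P1=(87.1149,46.6880), P2=(100.7540,50.1581); sampled at t=k/3. Machine vertices: (116.9473,119.4865) → (101.8892,138.3389) → (96.4914,148.7249) → (100.7540,150.6447). Open path.

**Shape 4** — `<polyline>` line segment, stroke `#008000` → score (S453, F1414). Machine vertices: (127.2045,124.0868) → (51.8688,64.5660). Open path.

; LightBurn 1.5.06
; GRBL device profile, absolute coords
G21
G90
G00 X34.7406 Y136.7556
M4 S861
G01 X130.6055 Y120.0033 F1357
G01 X23.9251 Y103.6427
G01 X27.3654 Y62.1493
G01 X121.9001 Y109.9489
M5
G00 X25.1293 Y103.6259
M4 S453
G01 X35.4526 Y103.6259 F1414
G01 X35.4526 Y96.9017
G01 X25.1293 Y96.9017
G01 X25.1293 Y103.6259
M5
G00 X116.9473 Y119.4865
M4 S861
G01 X101.8892 Y138.3389 F1357
G01 X96.4914 Y148.7249
G01 X100.7540 Y150.6447
M5
G00 X127.2045 Y124.0868
M4 S453
G01 X51.8688 Y64.5660 F1414
M5
G00 X0.0000 Y0.0000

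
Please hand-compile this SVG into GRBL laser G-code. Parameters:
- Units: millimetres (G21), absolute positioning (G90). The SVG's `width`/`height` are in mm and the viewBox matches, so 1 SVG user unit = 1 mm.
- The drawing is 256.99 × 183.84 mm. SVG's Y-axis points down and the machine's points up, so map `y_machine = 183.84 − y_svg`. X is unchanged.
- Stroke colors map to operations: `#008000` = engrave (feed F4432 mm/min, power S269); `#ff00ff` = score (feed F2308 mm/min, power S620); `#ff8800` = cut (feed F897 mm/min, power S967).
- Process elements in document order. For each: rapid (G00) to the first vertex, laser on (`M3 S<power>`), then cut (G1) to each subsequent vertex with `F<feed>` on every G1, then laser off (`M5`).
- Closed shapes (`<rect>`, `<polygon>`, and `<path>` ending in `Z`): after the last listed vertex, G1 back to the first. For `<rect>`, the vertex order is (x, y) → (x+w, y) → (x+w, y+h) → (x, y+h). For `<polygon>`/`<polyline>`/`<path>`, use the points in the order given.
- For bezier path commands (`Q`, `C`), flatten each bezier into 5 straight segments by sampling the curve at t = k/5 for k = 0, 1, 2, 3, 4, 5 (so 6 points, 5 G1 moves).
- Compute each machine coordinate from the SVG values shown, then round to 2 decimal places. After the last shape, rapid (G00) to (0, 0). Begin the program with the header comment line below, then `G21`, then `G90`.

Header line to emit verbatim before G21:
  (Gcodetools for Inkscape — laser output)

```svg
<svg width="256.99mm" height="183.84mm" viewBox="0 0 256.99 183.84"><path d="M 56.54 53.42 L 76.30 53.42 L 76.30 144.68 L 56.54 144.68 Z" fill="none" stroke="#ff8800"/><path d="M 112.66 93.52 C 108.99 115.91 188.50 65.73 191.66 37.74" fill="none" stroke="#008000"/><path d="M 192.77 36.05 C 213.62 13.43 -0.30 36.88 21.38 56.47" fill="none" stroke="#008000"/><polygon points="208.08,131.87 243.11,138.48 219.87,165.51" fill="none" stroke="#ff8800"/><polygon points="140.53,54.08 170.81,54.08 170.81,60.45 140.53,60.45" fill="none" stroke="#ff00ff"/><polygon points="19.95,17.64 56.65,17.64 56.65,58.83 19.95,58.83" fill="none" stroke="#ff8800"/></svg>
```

viewBox `0 0 256.99 183.84` with mm width/height → 1 unit = 1 mm. Flip: y_m = 183.84 − y_svg.

**Shape 1** — `<path>` rectangle, stroke `#ff8800` → cut (S967, F897). Machine vertices: (56.54,130.42) → (76.30,130.42) → (76.30,39.16) → (56.54,39.16) → (56.54,130.42). Closed: final G1 returns to the first vertex.

**Shape 2** — `<path>` cubic bezier, stroke `#008000` → engrave (S269, F4432). Control points (SVG): P0=(112.66,93.52), P1=(108.99,115.91), P2=(188.50,65.73), P3=(191.66,37.74); sampled at t=k/5. Machine vertices: (112.66,90.32) → (119.16,84.84) → (137.97,92.22) → (161.43,107.93) → (181.88,127.40) → (191.66,146.10). Open path.

**Shape 3** — `<path>` cubic bezier, stroke `#008000` → engrave (S269, F4432). Control points (SVG): P0=(192.77,36.05), P1=(213.62,13.43), P2=(-0.30,36.88), P3=(21.38,56.47); sampled at t=k/5. Machine vertices: (192.77,147.79) → (180.87,156.23) → (135.20,156.02) → (78.35,149.54) → (32.88,139.19) → (21.38,127.37). Open path.

**Shape 4** — `<polygon>` regular polygon, stroke `#ff8800` → cut (S967, F897). Machine vertices: (208.08,51.97) → (243.11,45.36) → (219.87,18.33) → (208.08,51.97). Closed: final G1 returns to the first vertex.

**Shape 5** — `<polygon>` rectangle, stroke `#ff00ff` → score (S620, F2308). Machine vertices: (140.53,129.76) → (170.81,129.76) → (170.81,123.39) → (140.53,123.39) → (140.53,129.76). Closed: final G1 returns to the first vertex.

**Shape 6** — `<polygon>` rectangle, stroke `#ff8800` → cut (S967, F897). Machine vertices: (19.95,166.20) → (56.65,166.20) → (56.65,125.01) → (19.95,125.01) → (19.95,166.20). Closed: final G1 returns to the first vertex.

(Gcodetools for Inkscape — laser output)
G21
G90
G00 X56.54 Y130.42
M3 S967
G1 X76.30 Y130.42 F897
G1 X76.30 Y39.16 F897
G1 X56.54 Y39.16 F897
G1 X56.54 Y130.42 F897
M5
G00 X112.66 Y90.32
M3 S269
G1 X119.16 Y84.84 F4432
G1 X137.97 Y92.22 F4432
G1 X161.43 Y107.93 F4432
G1 X181.88 Y127.40 F4432
G1 X191.66 Y146.10 F4432
M5
G00 X192.77 Y147.79
M3 S269
G1 X180.87 Y156.23 F4432
G1 X135.20 Y156.02 F4432
G1 X78.35 Y149.54 F4432
G1 X32.88 Y139.19 F4432
G1 X21.38 Y127.37 F4432
M5
G00 X208.08 Y51.97
M3 S967
G1 X243.11 Y45.36 F897
G1 X219.87 Y18.33 F897
G1 X208.08 Y51.97 F897
M5
G00 X140.53 Y129.76
M3 S620
G1 X170.81 Y129.76 F2308
G1 X170.81 Y123.39 F2308
G1 X140.53 Y123.39 F2308
G1 X140.53 Y129.76 F2308
M5
G00 X19.95 Y166.20
M3 S967
G1 X56.65 Y166.20 F897
G1 X56.65 Y125.01 F897
G1 X19.95 Y125.01 F897
G1 X19.95 Y166.20 F897
M5
G00 X0.00 Y0.00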